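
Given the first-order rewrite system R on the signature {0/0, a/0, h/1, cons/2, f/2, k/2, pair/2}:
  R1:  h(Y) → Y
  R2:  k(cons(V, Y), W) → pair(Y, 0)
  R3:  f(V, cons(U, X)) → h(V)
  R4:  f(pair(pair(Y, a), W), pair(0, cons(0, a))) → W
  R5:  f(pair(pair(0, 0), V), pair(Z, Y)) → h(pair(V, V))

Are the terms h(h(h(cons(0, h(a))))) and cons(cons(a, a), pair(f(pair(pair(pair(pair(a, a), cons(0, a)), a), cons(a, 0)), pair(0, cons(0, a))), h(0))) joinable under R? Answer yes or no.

no — NF(t₁) = cons(0, a), NF(t₂) = cons(cons(a, a), pair(cons(a, 0), 0))

Reduce t₁ = h(h(h(cons(0, h(a))))):
1. h(h(h(cons(0, h(a)))))  →  h(h(cons(0, h(a))))   [R1 at ε]
2. h(h(cons(0, h(a))))  →  h(cons(0, h(a)))   [R1 at ε]
3. h(cons(0, h(a)))  →  cons(0, h(a))   [R1 at ε]
4. cons(0, h(a))  →  cons(0, a)   [R1 at 2]

Reduce t₂ = cons(cons(a, a), pair(f(pair(pair(pair(pair(a, a), cons(0, a)), a), cons(a, 0)), pair(0, cons(0, a))), h(0))):
1. cons(cons(a, a), pair(f(pair(pair(pair(pair(a, a), cons(0, a)), a), cons(a, 0)), pair(0, cons(0, a))), h(0)))  →  cons(cons(a, a), pair(cons(a, 0), h(0)))   [R4 at 2.1]
2. cons(cons(a, a), pair(cons(a, 0), h(0)))  →  cons(cons(a, a), pair(cons(a, 0), 0))   [R1 at 2.2]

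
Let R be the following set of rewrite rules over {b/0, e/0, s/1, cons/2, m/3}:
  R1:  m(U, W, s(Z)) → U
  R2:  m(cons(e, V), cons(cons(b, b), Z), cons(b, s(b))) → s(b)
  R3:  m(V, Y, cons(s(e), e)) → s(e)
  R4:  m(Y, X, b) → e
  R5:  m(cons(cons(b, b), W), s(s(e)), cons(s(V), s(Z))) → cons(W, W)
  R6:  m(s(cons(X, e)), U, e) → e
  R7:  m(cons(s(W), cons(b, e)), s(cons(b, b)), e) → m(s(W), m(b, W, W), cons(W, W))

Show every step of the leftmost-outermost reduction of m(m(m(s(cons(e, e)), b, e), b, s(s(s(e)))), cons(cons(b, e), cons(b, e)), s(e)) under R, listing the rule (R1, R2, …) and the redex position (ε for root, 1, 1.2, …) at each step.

e

1. m(m(m(s(cons(e, e)), b, e), b, s(s(s(e)))), cons(cons(b, e), cons(b, e)), s(e))  →  m(m(s(cons(e, e)), b, e), b, s(s(s(e))))   [R1 at ε]
2. m(m(s(cons(e, e)), b, e), b, s(s(s(e))))  →  m(s(cons(e, e)), b, e)   [R1 at ε]
3. m(s(cons(e, e)), b, e)  →  e   [R6 at ε]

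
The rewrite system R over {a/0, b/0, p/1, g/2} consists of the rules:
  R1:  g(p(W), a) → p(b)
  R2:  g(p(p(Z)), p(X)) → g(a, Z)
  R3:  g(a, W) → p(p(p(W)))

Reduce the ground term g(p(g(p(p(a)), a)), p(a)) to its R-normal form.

1. g(p(g(p(p(a)), a)), p(a))  →  g(p(p(b)), p(a))   [R1 at 1.1]
2. g(p(p(b)), p(a))  →  g(a, b)   [R2 at ε]
3. g(a, b)  →  p(p(p(b)))   [R3 at ε]

p(p(p(b)))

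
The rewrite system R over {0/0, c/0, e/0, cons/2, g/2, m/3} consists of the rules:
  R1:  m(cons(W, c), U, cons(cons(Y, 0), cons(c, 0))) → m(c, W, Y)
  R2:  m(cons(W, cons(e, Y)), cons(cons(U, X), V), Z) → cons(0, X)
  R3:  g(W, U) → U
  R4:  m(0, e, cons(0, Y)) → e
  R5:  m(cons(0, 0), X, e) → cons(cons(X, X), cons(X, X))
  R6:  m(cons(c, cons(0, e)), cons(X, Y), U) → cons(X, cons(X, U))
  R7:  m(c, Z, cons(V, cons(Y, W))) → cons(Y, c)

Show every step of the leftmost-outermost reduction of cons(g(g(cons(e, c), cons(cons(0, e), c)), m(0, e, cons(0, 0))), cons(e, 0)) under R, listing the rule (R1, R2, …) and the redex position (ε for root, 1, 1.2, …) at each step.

1. cons(g(g(cons(e, c), cons(cons(0, e), c)), m(0, e, cons(0, 0))), cons(e, 0))  →  cons(m(0, e, cons(0, 0)), cons(e, 0))   [R3 at 1]
2. cons(m(0, e, cons(0, 0)), cons(e, 0))  →  cons(e, cons(e, 0))   [R4 at 1]

cons(e, cons(e, 0))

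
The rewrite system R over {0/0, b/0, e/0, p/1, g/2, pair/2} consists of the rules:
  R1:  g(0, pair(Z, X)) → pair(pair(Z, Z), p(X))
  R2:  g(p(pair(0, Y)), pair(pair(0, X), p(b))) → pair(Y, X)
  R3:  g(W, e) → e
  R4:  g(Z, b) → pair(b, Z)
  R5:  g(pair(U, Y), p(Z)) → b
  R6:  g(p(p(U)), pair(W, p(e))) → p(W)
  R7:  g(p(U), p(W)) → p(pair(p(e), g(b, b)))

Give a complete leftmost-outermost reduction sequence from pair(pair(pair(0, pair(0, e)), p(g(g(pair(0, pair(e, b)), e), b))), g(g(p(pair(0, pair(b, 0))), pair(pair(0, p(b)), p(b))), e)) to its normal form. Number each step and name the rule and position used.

1. pair(pair(pair(0, pair(0, e)), p(g(g(pair(0, pair(e, b)), e), b))), g(g(p(pair(0, pair(b, 0))), pair(pair(0, p(b)), p(b))), e))  →  pair(pair(pair(0, pair(0, e)), p(pair(b, g(pair(0, pair(e, b)), e)))), g(g(p(pair(0, pair(b, 0))), pair(pair(0, p(b)), p(b))), e))   [R4 at 1.2.1]
2. pair(pair(pair(0, pair(0, e)), p(pair(b, g(pair(0, pair(e, b)), e)))), g(g(p(pair(0, pair(b, 0))), pair(pair(0, p(b)), p(b))), e))  →  pair(pair(pair(0, pair(0, e)), p(pair(b, e))), g(g(p(pair(0, pair(b, 0))), pair(pair(0, p(b)), p(b))), e))   [R3 at 1.2.1.2]
3. pair(pair(pair(0, pair(0, e)), p(pair(b, e))), g(g(p(pair(0, pair(b, 0))), pair(pair(0, p(b)), p(b))), e))  →  pair(pair(pair(0, pair(0, e)), p(pair(b, e))), e)   [R3 at 2]

pair(pair(pair(0, pair(0, e)), p(pair(b, e))), e)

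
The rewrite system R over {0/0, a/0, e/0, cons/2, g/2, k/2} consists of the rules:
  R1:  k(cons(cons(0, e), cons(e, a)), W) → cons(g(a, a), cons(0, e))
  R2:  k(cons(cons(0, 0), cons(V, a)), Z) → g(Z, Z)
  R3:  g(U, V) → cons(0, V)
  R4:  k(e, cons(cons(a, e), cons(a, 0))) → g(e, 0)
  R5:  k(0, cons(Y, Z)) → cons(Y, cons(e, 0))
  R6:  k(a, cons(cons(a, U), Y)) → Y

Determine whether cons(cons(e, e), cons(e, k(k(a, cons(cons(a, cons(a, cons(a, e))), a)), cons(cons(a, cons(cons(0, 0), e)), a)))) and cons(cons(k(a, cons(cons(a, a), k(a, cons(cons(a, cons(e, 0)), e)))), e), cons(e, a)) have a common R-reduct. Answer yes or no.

yes — NF(t₁) = cons(cons(e, e), cons(e, a)), NF(t₂) = cons(cons(e, e), cons(e, a))

Reduce t₁ = cons(cons(e, e), cons(e, k(k(a, cons(cons(a, cons(a, cons(a, e))), a)), cons(cons(a, cons(cons(0, 0), e)), a)))):
1. cons(cons(e, e), cons(e, k(k(a, cons(cons(a, cons(a, cons(a, e))), a)), cons(cons(a, cons(cons(0, 0), e)), a))))  →  cons(cons(e, e), cons(e, k(a, cons(cons(a, cons(cons(0, 0), e)), a))))   [R6 at 2.2.1]
2. cons(cons(e, e), cons(e, k(a, cons(cons(a, cons(cons(0, 0), e)), a))))  →  cons(cons(e, e), cons(e, a))   [R6 at 2.2]

Reduce t₂ = cons(cons(k(a, cons(cons(a, a), k(a, cons(cons(a, cons(e, 0)), e)))), e), cons(e, a)):
1. cons(cons(k(a, cons(cons(a, a), k(a, cons(cons(a, cons(e, 0)), e)))), e), cons(e, a))  →  cons(cons(k(a, cons(cons(a, cons(e, 0)), e)), e), cons(e, a))   [R6 at 1.1]
2. cons(cons(k(a, cons(cons(a, cons(e, 0)), e)), e), cons(e, a))  →  cons(cons(e, e), cons(e, a))   [R6 at 1.1]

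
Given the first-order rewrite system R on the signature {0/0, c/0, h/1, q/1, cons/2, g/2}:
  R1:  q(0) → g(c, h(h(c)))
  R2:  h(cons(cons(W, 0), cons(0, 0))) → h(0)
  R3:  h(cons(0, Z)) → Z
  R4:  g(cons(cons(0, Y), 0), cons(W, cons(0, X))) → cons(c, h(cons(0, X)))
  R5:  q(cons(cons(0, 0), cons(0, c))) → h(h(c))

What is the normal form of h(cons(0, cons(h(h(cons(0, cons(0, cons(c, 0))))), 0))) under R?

1. h(cons(0, cons(h(h(cons(0, cons(0, cons(c, 0))))), 0)))  →  cons(h(h(cons(0, cons(0, cons(c, 0))))), 0)   [R3 at ε]
2. cons(h(h(cons(0, cons(0, cons(c, 0))))), 0)  →  cons(h(cons(0, cons(c, 0))), 0)   [R3 at 1.1]
3. cons(h(cons(0, cons(c, 0))), 0)  →  cons(cons(c, 0), 0)   [R3 at 1]

cons(cons(c, 0), 0)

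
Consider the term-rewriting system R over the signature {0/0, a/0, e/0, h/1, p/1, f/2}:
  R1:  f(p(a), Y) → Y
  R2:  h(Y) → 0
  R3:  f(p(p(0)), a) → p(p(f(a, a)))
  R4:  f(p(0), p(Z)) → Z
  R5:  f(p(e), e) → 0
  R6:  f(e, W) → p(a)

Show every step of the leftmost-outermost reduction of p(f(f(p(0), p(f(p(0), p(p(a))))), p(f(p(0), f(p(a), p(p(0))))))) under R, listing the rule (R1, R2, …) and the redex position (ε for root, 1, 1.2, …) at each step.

1. p(f(f(p(0), p(f(p(0), p(p(a))))), p(f(p(0), f(p(a), p(p(0)))))))  →  p(f(f(p(0), p(p(a))), p(f(p(0), f(p(a), p(p(0)))))))   [R4 at 1.1]
2. p(f(f(p(0), p(p(a))), p(f(p(0), f(p(a), p(p(0)))))))  →  p(f(p(a), p(f(p(0), f(p(a), p(p(0)))))))   [R4 at 1.1]
3. p(f(p(a), p(f(p(0), f(p(a), p(p(0)))))))  →  p(p(f(p(0), f(p(a), p(p(0))))))   [R1 at 1]
4. p(p(f(p(0), f(p(a), p(p(0))))))  →  p(p(f(p(0), p(p(0)))))   [R1 at 1.1.2]
5. p(p(f(p(0), p(p(0)))))  →  p(p(p(0)))   [R4 at 1.1]

p(p(p(0)))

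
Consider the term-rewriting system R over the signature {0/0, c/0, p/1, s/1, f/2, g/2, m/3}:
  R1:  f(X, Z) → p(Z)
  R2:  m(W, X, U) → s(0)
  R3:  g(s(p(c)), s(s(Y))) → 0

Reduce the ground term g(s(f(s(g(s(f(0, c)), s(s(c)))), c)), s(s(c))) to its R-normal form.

0

1. g(s(f(s(g(s(f(0, c)), s(s(c)))), c)), s(s(c)))  →  g(s(p(c)), s(s(c)))   [R1 at 1.1]
2. g(s(p(c)), s(s(c)))  →  0   [R3 at ε]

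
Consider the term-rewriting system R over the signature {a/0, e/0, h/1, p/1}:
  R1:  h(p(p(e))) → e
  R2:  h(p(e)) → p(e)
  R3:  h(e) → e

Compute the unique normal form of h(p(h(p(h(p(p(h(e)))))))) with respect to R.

1. h(p(h(p(h(p(p(h(e))))))))  →  h(p(h(p(h(p(p(e)))))))   [R3 at 1.1.1.1.1.1.1]
2. h(p(h(p(h(p(p(e)))))))  →  h(p(h(p(e))))   [R1 at 1.1.1.1]
3. h(p(h(p(e))))  →  h(p(p(e)))   [R2 at 1.1]
4. h(p(p(e)))  →  e   [R1 at ε]

e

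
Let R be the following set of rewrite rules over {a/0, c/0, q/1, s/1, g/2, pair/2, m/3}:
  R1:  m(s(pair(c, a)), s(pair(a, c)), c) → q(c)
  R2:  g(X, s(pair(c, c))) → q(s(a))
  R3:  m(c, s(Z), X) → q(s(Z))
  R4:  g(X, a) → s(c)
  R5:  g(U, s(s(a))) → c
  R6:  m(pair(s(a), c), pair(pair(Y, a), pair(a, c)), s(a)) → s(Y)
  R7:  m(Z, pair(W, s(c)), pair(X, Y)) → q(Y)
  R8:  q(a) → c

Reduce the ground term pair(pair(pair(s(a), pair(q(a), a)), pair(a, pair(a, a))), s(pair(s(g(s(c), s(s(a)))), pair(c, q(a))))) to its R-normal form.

pair(pair(pair(s(a), pair(c, a)), pair(a, pair(a, a))), s(pair(s(c), pair(c, c))))

1. pair(pair(pair(s(a), pair(q(a), a)), pair(a, pair(a, a))), s(pair(s(g(s(c), s(s(a)))), pair(c, q(a)))))  →  pair(pair(pair(s(a), pair(c, a)), pair(a, pair(a, a))), s(pair(s(g(s(c), s(s(a)))), pair(c, q(a)))))   [R8 at 1.1.2.1]
2. pair(pair(pair(s(a), pair(c, a)), pair(a, pair(a, a))), s(pair(s(g(s(c), s(s(a)))), pair(c, q(a)))))  →  pair(pair(pair(s(a), pair(c, a)), pair(a, pair(a, a))), s(pair(s(c), pair(c, q(a)))))   [R5 at 2.1.1.1]
3. pair(pair(pair(s(a), pair(c, a)), pair(a, pair(a, a))), s(pair(s(c), pair(c, q(a)))))  →  pair(pair(pair(s(a), pair(c, a)), pair(a, pair(a, a))), s(pair(s(c), pair(c, c))))   [R8 at 2.1.2.2]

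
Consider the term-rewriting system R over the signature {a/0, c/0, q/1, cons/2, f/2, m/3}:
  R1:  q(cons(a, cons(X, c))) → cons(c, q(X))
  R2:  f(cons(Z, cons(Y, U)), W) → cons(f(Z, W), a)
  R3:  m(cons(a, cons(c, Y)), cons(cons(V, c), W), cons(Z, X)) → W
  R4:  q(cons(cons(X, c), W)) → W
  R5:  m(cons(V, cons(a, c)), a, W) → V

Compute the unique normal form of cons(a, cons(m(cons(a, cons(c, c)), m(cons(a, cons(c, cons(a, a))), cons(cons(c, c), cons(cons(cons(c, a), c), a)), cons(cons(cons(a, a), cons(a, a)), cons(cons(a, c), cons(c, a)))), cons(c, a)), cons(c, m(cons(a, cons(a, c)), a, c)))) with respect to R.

cons(a, cons(a, cons(c, a)))

1. cons(a, cons(m(cons(a, cons(c, c)), m(cons(a, cons(c, cons(a, a))), cons(cons(c, c), cons(cons(cons(c, a), c), a)), cons(cons(cons(a, a), cons(a, a)), cons(cons(a, c), cons(c, a)))), cons(c, a)), cons(c, m(cons(a, cons(a, c)), a, c))))  →  cons(a, cons(m(cons(a, cons(c, c)), cons(cons(cons(c, a), c), a), cons(c, a)), cons(c, m(cons(a, cons(a, c)), a, c))))   [R3 at 2.1.2]
2. cons(a, cons(m(cons(a, cons(c, c)), cons(cons(cons(c, a), c), a), cons(c, a)), cons(c, m(cons(a, cons(a, c)), a, c))))  →  cons(a, cons(a, cons(c, m(cons(a, cons(a, c)), a, c))))   [R3 at 2.1]
3. cons(a, cons(a, cons(c, m(cons(a, cons(a, c)), a, c))))  →  cons(a, cons(a, cons(c, a)))   [R5 at 2.2.2]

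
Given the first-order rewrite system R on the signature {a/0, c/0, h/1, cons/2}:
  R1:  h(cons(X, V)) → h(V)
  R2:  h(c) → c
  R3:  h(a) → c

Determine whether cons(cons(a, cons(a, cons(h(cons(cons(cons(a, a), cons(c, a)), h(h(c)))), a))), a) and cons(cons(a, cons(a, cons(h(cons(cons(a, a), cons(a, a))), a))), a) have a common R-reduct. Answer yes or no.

Reduce t₁ = cons(cons(a, cons(a, cons(h(cons(cons(cons(a, a), cons(c, a)), h(h(c)))), a))), a):
1. cons(cons(a, cons(a, cons(h(cons(cons(cons(a, a), cons(c, a)), h(h(c)))), a))), a)  →  cons(cons(a, cons(a, cons(h(h(h(c))), a))), a)   [R1 at 1.2.2.1]
2. cons(cons(a, cons(a, cons(h(h(h(c))), a))), a)  →  cons(cons(a, cons(a, cons(h(h(c)), a))), a)   [R2 at 1.2.2.1.1.1]
3. cons(cons(a, cons(a, cons(h(h(c)), a))), a)  →  cons(cons(a, cons(a, cons(h(c), a))), a)   [R2 at 1.2.2.1.1]
4. cons(cons(a, cons(a, cons(h(c), a))), a)  →  cons(cons(a, cons(a, cons(c, a))), a)   [R2 at 1.2.2.1]

Reduce t₂ = cons(cons(a, cons(a, cons(h(cons(cons(a, a), cons(a, a))), a))), a):
1. cons(cons(a, cons(a, cons(h(cons(cons(a, a), cons(a, a))), a))), a)  →  cons(cons(a, cons(a, cons(h(cons(a, a)), a))), a)   [R1 at 1.2.2.1]
2. cons(cons(a, cons(a, cons(h(cons(a, a)), a))), a)  →  cons(cons(a, cons(a, cons(h(a), a))), a)   [R1 at 1.2.2.1]
3. cons(cons(a, cons(a, cons(h(a), a))), a)  →  cons(cons(a, cons(a, cons(c, a))), a)   [R3 at 1.2.2.1]

yes — NF(t₁) = cons(cons(a, cons(a, cons(c, a))), a), NF(t₂) = cons(cons(a, cons(a, cons(c, a))), a)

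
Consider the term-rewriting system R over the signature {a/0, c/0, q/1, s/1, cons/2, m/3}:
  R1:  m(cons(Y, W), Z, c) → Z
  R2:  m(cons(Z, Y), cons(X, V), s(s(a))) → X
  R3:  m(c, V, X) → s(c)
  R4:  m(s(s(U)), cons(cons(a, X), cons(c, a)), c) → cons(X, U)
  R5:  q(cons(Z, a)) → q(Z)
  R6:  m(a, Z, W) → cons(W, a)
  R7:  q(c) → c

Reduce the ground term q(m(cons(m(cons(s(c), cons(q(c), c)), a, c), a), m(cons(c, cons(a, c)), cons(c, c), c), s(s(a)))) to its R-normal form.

c

1. q(m(cons(m(cons(s(c), cons(q(c), c)), a, c), a), m(cons(c, cons(a, c)), cons(c, c), c), s(s(a))))  →  q(m(cons(a, a), m(cons(c, cons(a, c)), cons(c, c), c), s(s(a))))   [R1 at 1.1.1]
2. q(m(cons(a, a), m(cons(c, cons(a, c)), cons(c, c), c), s(s(a))))  →  q(m(cons(a, a), cons(c, c), s(s(a))))   [R1 at 1.2]
3. q(m(cons(a, a), cons(c, c), s(s(a))))  →  q(c)   [R2 at 1]
4. q(c)  →  c   [R7 at ε]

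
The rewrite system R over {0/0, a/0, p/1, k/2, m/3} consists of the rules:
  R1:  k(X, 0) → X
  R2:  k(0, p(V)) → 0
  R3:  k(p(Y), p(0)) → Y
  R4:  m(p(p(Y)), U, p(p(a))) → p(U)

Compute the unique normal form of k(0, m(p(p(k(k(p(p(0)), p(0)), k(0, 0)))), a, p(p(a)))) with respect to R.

0

1. k(0, m(p(p(k(k(p(p(0)), p(0)), k(0, 0)))), a, p(p(a))))  →  k(0, p(a))   [R4 at 2]
2. k(0, p(a))  →  0   [R2 at ε]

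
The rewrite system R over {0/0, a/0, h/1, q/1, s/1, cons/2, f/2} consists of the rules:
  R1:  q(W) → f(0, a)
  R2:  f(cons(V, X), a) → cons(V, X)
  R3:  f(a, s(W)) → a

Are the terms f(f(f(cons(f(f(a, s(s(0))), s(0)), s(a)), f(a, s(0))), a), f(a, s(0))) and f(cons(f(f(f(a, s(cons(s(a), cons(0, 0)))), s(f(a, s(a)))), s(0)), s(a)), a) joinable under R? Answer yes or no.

yes — NF(t₁) = cons(a, s(a)), NF(t₂) = cons(a, s(a))

Reduce t₁ = f(f(f(cons(f(f(a, s(s(0))), s(0)), s(a)), f(a, s(0))), a), f(a, s(0))):
1. f(f(f(cons(f(f(a, s(s(0))), s(0)), s(a)), f(a, s(0))), a), f(a, s(0)))  →  f(f(f(cons(f(a, s(0)), s(a)), f(a, s(0))), a), f(a, s(0)))   [R3 at 1.1.1.1.1]
2. f(f(f(cons(f(a, s(0)), s(a)), f(a, s(0))), a), f(a, s(0)))  →  f(f(f(cons(a, s(a)), f(a, s(0))), a), f(a, s(0)))   [R3 at 1.1.1.1]
3. f(f(f(cons(a, s(a)), f(a, s(0))), a), f(a, s(0)))  →  f(f(f(cons(a, s(a)), a), a), f(a, s(0)))   [R3 at 1.1.2]
4. f(f(f(cons(a, s(a)), a), a), f(a, s(0)))  →  f(f(cons(a, s(a)), a), f(a, s(0)))   [R2 at 1.1]
5. f(f(cons(a, s(a)), a), f(a, s(0)))  →  f(cons(a, s(a)), f(a, s(0)))   [R2 at 1]
6. f(cons(a, s(a)), f(a, s(0)))  →  f(cons(a, s(a)), a)   [R3 at 2]
7. f(cons(a, s(a)), a)  →  cons(a, s(a))   [R2 at ε]

Reduce t₂ = f(cons(f(f(f(a, s(cons(s(a), cons(0, 0)))), s(f(a, s(a)))), s(0)), s(a)), a):
1. f(cons(f(f(f(a, s(cons(s(a), cons(0, 0)))), s(f(a, s(a)))), s(0)), s(a)), a)  →  cons(f(f(f(a, s(cons(s(a), cons(0, 0)))), s(f(a, s(a)))), s(0)), s(a))   [R2 at ε]
2. cons(f(f(f(a, s(cons(s(a), cons(0, 0)))), s(f(a, s(a)))), s(0)), s(a))  →  cons(f(f(a, s(f(a, s(a)))), s(0)), s(a))   [R3 at 1.1.1]
3. cons(f(f(a, s(f(a, s(a)))), s(0)), s(a))  →  cons(f(a, s(0)), s(a))   [R3 at 1.1]
4. cons(f(a, s(0)), s(a))  →  cons(a, s(a))   [R3 at 1]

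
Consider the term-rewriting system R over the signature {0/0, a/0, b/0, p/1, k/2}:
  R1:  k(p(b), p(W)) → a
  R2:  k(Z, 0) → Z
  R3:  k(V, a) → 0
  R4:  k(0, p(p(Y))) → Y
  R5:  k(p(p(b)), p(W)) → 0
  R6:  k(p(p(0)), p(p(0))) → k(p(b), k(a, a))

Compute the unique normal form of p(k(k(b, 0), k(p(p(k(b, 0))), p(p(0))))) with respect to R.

1. p(k(k(b, 0), k(p(p(k(b, 0))), p(p(0)))))  →  p(k(b, k(p(p(k(b, 0))), p(p(0)))))   [R2 at 1.1]
2. p(k(b, k(p(p(k(b, 0))), p(p(0)))))  →  p(k(b, k(p(p(b)), p(p(0)))))   [R2 at 1.2.1.1.1]
3. p(k(b, k(p(p(b)), p(p(0)))))  →  p(k(b, 0))   [R5 at 1.2]
4. p(k(b, 0))  →  p(b)   [R2 at 1]

p(b)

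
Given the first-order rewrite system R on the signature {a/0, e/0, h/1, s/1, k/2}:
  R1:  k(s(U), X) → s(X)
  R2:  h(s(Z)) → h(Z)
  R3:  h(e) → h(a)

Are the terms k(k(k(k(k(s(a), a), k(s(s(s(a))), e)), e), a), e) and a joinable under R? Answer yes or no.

no — NF(t₁) = s(e), NF(t₂) = a

Reduce t₁ = k(k(k(k(k(s(a), a), k(s(s(s(a))), e)), e), a), e):
1. k(k(k(k(k(s(a), a), k(s(s(s(a))), e)), e), a), e)  →  k(k(k(k(s(a), k(s(s(s(a))), e)), e), a), e)   [R1 at 1.1.1.1]
2. k(k(k(k(s(a), k(s(s(s(a))), e)), e), a), e)  →  k(k(k(s(k(s(s(s(a))), e)), e), a), e)   [R1 at 1.1.1]
3. k(k(k(s(k(s(s(s(a))), e)), e), a), e)  →  k(k(s(e), a), e)   [R1 at 1.1]
4. k(k(s(e), a), e)  →  k(s(a), e)   [R1 at 1]
5. k(s(a), e)  →  s(e)   [R1 at ε]

Reduce t₂ = a:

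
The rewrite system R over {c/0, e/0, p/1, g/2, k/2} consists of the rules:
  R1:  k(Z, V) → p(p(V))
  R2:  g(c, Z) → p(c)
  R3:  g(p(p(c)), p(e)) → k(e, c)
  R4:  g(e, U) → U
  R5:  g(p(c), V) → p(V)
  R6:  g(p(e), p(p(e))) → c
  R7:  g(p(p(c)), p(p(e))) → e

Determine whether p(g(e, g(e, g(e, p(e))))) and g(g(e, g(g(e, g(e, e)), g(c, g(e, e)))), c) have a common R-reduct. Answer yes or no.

no — NF(t₁) = p(p(e)), NF(t₂) = p(c)

Reduce t₁ = p(g(e, g(e, g(e, p(e))))):
1. p(g(e, g(e, g(e, p(e)))))  →  p(g(e, g(e, p(e))))   [R4 at 1]
2. p(g(e, g(e, p(e))))  →  p(g(e, p(e)))   [R4 at 1]
3. p(g(e, p(e)))  →  p(p(e))   [R4 at 1]

Reduce t₂ = g(g(e, g(g(e, g(e, e)), g(c, g(e, e)))), c):
1. g(g(e, g(g(e, g(e, e)), g(c, g(e, e)))), c)  →  g(g(g(e, g(e, e)), g(c, g(e, e))), c)   [R4 at 1]
2. g(g(g(e, g(e, e)), g(c, g(e, e))), c)  →  g(g(g(e, e), g(c, g(e, e))), c)   [R4 at 1.1]
3. g(g(g(e, e), g(c, g(e, e))), c)  →  g(g(e, g(c, g(e, e))), c)   [R4 at 1.1]
4. g(g(e, g(c, g(e, e))), c)  →  g(g(c, g(e, e)), c)   [R4 at 1]
5. g(g(c, g(e, e)), c)  →  g(p(c), c)   [R2 at 1]
6. g(p(c), c)  →  p(c)   [R5 at ε]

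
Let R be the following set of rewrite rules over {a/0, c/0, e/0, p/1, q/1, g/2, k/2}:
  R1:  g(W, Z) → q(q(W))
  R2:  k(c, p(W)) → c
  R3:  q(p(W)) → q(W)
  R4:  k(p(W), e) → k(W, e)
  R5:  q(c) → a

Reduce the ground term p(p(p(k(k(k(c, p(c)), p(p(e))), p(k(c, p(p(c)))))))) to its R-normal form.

1. p(p(p(k(k(k(c, p(c)), p(p(e))), p(k(c, p(p(c))))))))  →  p(p(p(k(k(c, p(p(e))), p(k(c, p(p(c))))))))   [R2 at 1.1.1.1.1]
2. p(p(p(k(k(c, p(p(e))), p(k(c, p(p(c))))))))  →  p(p(p(k(c, p(k(c, p(p(c))))))))   [R2 at 1.1.1.1]
3. p(p(p(k(c, p(k(c, p(p(c))))))))  →  p(p(p(c)))   [R2 at 1.1.1]

p(p(p(c)))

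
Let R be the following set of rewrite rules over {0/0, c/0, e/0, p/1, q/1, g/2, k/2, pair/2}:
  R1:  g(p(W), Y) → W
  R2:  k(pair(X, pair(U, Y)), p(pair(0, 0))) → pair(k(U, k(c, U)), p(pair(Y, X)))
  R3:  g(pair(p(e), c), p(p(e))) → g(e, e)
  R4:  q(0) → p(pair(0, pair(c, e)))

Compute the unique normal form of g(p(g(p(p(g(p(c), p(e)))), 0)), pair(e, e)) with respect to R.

p(c)

1. g(p(g(p(p(g(p(c), p(e)))), 0)), pair(e, e))  →  g(p(p(g(p(c), p(e)))), 0)   [R1 at ε]
2. g(p(p(g(p(c), p(e)))), 0)  →  p(g(p(c), p(e)))   [R1 at ε]
3. p(g(p(c), p(e)))  →  p(c)   [R1 at 1]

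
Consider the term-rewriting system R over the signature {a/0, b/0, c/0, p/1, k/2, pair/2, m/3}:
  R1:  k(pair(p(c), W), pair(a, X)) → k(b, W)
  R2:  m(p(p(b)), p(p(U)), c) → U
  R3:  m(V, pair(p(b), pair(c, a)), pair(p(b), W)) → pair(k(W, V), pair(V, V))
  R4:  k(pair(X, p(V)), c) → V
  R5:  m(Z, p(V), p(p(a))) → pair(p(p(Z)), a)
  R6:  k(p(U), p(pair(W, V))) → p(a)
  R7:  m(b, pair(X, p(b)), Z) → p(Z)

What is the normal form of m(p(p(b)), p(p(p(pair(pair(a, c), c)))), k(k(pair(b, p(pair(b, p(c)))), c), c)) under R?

1. m(p(p(b)), p(p(p(pair(pair(a, c), c)))), k(k(pair(b, p(pair(b, p(c)))), c), c))  →  m(p(p(b)), p(p(p(pair(pair(a, c), c)))), k(pair(b, p(c)), c))   [R4 at 3.1]
2. m(p(p(b)), p(p(p(pair(pair(a, c), c)))), k(pair(b, p(c)), c))  →  m(p(p(b)), p(p(p(pair(pair(a, c), c)))), c)   [R4 at 3]
3. m(p(p(b)), p(p(p(pair(pair(a, c), c)))), c)  →  p(pair(pair(a, c), c))   [R2 at ε]

p(pair(pair(a, c), c))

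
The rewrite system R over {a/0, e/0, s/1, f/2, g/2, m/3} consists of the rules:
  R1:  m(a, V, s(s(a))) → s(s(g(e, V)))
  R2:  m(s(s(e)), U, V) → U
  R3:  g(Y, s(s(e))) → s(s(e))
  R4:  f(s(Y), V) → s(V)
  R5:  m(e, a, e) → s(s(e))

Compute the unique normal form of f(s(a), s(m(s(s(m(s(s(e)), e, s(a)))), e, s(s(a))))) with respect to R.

s(s(e))

1. f(s(a), s(m(s(s(m(s(s(e)), e, s(a)))), e, s(s(a)))))  →  s(s(m(s(s(m(s(s(e)), e, s(a)))), e, s(s(a)))))   [R4 at ε]
2. s(s(m(s(s(m(s(s(e)), e, s(a)))), e, s(s(a)))))  →  s(s(m(s(s(e)), e, s(s(a)))))   [R2 at 1.1.1.1.1]
3. s(s(m(s(s(e)), e, s(s(a)))))  →  s(s(e))   [R2 at 1.1]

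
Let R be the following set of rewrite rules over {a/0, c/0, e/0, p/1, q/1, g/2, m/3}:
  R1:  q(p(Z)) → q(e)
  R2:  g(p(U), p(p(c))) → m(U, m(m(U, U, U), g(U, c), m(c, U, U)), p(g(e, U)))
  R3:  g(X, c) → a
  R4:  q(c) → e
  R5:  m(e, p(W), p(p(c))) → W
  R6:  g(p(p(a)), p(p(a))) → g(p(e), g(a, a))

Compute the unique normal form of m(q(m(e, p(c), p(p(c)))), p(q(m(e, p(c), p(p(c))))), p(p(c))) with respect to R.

e

1. m(q(m(e, p(c), p(p(c)))), p(q(m(e, p(c), p(p(c))))), p(p(c)))  →  m(q(c), p(q(m(e, p(c), p(p(c))))), p(p(c)))   [R5 at 1.1]
2. m(q(c), p(q(m(e, p(c), p(p(c))))), p(p(c)))  →  m(e, p(q(m(e, p(c), p(p(c))))), p(p(c)))   [R4 at 1]
3. m(e, p(q(m(e, p(c), p(p(c))))), p(p(c)))  →  q(m(e, p(c), p(p(c))))   [R5 at ε]
4. q(m(e, p(c), p(p(c))))  →  q(c)   [R5 at 1]
5. q(c)  →  e   [R4 at ε]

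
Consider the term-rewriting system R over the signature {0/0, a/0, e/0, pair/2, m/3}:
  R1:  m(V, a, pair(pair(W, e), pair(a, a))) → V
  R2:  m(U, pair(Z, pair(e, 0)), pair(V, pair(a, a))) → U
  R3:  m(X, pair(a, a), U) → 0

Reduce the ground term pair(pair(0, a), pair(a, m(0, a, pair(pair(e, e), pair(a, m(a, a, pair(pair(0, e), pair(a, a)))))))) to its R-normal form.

pair(pair(0, a), pair(a, 0))

1. pair(pair(0, a), pair(a, m(0, a, pair(pair(e, e), pair(a, m(a, a, pair(pair(0, e), pair(a, a))))))))  →  pair(pair(0, a), pair(a, m(0, a, pair(pair(e, e), pair(a, a)))))   [R1 at 2.2.3.2.2]
2. pair(pair(0, a), pair(a, m(0, a, pair(pair(e, e), pair(a, a)))))  →  pair(pair(0, a), pair(a, 0))   [R1 at 2.2]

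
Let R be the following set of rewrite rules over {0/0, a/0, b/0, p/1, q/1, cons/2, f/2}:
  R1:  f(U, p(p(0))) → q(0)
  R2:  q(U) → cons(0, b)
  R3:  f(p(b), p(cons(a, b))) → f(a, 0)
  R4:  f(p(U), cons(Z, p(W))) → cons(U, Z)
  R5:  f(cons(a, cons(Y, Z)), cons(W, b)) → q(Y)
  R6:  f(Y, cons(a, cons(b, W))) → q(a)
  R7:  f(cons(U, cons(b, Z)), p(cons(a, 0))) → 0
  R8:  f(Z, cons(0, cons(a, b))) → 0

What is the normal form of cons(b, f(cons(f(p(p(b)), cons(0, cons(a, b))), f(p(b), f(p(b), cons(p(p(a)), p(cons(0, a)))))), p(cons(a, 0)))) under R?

cons(b, 0)

1. cons(b, f(cons(f(p(p(b)), cons(0, cons(a, b))), f(p(b), f(p(b), cons(p(p(a)), p(cons(0, a)))))), p(cons(a, 0))))  →  cons(b, f(cons(0, f(p(b), f(p(b), cons(p(p(a)), p(cons(0, a)))))), p(cons(a, 0))))   [R8 at 2.1.1]
2. cons(b, f(cons(0, f(p(b), f(p(b), cons(p(p(a)), p(cons(0, a)))))), p(cons(a, 0))))  →  cons(b, f(cons(0, f(p(b), cons(b, p(p(a))))), p(cons(a, 0))))   [R4 at 2.1.2.2]
3. cons(b, f(cons(0, f(p(b), cons(b, p(p(a))))), p(cons(a, 0))))  →  cons(b, f(cons(0, cons(b, b)), p(cons(a, 0))))   [R4 at 2.1.2]
4. cons(b, f(cons(0, cons(b, b)), p(cons(a, 0))))  →  cons(b, 0)   [R7 at 2]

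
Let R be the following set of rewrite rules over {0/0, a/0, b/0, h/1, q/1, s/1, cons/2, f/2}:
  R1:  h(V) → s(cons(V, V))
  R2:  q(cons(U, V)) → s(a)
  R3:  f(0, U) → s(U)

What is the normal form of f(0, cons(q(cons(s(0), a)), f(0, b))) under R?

s(cons(s(a), s(b)))

1. f(0, cons(q(cons(s(0), a)), f(0, b)))  →  s(cons(q(cons(s(0), a)), f(0, b)))   [R3 at ε]
2. s(cons(q(cons(s(0), a)), f(0, b)))  →  s(cons(s(a), f(0, b)))   [R2 at 1.1]
3. s(cons(s(a), f(0, b)))  →  s(cons(s(a), s(b)))   [R3 at 1.2]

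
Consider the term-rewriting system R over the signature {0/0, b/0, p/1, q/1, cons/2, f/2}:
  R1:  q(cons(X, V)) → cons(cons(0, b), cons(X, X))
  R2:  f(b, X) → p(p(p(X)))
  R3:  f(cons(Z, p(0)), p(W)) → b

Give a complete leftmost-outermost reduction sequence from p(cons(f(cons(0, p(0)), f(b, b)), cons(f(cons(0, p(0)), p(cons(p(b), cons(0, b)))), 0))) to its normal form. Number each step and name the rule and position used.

p(cons(b, cons(b, 0)))

1. p(cons(f(cons(0, p(0)), f(b, b)), cons(f(cons(0, p(0)), p(cons(p(b), cons(0, b)))), 0)))  →  p(cons(f(cons(0, p(0)), p(p(p(b)))), cons(f(cons(0, p(0)), p(cons(p(b), cons(0, b)))), 0)))   [R2 at 1.1.2]
2. p(cons(f(cons(0, p(0)), p(p(p(b)))), cons(f(cons(0, p(0)), p(cons(p(b), cons(0, b)))), 0)))  →  p(cons(b, cons(f(cons(0, p(0)), p(cons(p(b), cons(0, b)))), 0)))   [R3 at 1.1]
3. p(cons(b, cons(f(cons(0, p(0)), p(cons(p(b), cons(0, b)))), 0)))  →  p(cons(b, cons(b, 0)))   [R3 at 1.2.1]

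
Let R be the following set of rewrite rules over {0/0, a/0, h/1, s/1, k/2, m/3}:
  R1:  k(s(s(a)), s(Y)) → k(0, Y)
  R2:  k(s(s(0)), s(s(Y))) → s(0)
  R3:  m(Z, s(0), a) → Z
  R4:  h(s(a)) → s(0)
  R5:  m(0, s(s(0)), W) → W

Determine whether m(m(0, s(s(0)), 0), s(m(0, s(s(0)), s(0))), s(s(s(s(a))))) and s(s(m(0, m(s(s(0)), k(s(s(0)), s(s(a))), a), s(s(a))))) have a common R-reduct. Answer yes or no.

yes — NF(t₁) = s(s(s(s(a)))), NF(t₂) = s(s(s(s(a))))

Reduce t₁ = m(m(0, s(s(0)), 0), s(m(0, s(s(0)), s(0))), s(s(s(s(a))))):
1. m(m(0, s(s(0)), 0), s(m(0, s(s(0)), s(0))), s(s(s(s(a)))))  →  m(0, s(m(0, s(s(0)), s(0))), s(s(s(s(a)))))   [R5 at 1]
2. m(0, s(m(0, s(s(0)), s(0))), s(s(s(s(a)))))  →  m(0, s(s(0)), s(s(s(s(a)))))   [R5 at 2.1]
3. m(0, s(s(0)), s(s(s(s(a)))))  →  s(s(s(s(a))))   [R5 at ε]

Reduce t₂ = s(s(m(0, m(s(s(0)), k(s(s(0)), s(s(a))), a), s(s(a))))):
1. s(s(m(0, m(s(s(0)), k(s(s(0)), s(s(a))), a), s(s(a)))))  →  s(s(m(0, m(s(s(0)), s(0), a), s(s(a)))))   [R2 at 1.1.2.2]
2. s(s(m(0, m(s(s(0)), s(0), a), s(s(a)))))  →  s(s(m(0, s(s(0)), s(s(a)))))   [R3 at 1.1.2]
3. s(s(m(0, s(s(0)), s(s(a)))))  →  s(s(s(s(a))))   [R5 at 1.1]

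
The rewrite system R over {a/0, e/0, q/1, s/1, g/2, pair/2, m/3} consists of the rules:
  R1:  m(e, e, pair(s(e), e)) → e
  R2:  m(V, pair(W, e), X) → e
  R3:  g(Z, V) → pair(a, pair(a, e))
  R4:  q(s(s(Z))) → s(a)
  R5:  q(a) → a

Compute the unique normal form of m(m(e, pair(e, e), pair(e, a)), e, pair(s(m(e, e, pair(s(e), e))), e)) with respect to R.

e

1. m(m(e, pair(e, e), pair(e, a)), e, pair(s(m(e, e, pair(s(e), e))), e))  →  m(e, e, pair(s(m(e, e, pair(s(e), e))), e))   [R2 at 1]
2. m(e, e, pair(s(m(e, e, pair(s(e), e))), e))  →  m(e, e, pair(s(e), e))   [R1 at 3.1.1]
3. m(e, e, pair(s(e), e))  →  e   [R1 at ε]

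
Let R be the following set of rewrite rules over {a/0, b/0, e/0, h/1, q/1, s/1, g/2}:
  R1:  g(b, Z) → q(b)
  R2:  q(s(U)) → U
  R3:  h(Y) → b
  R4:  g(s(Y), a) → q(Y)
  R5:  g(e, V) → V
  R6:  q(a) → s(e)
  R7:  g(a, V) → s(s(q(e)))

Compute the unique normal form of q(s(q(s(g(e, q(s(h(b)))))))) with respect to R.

1. q(s(q(s(g(e, q(s(h(b))))))))  →  q(s(g(e, q(s(h(b))))))   [R2 at ε]
2. q(s(g(e, q(s(h(b))))))  →  g(e, q(s(h(b))))   [R2 at ε]
3. g(e, q(s(h(b))))  →  q(s(h(b)))   [R5 at ε]
4. q(s(h(b)))  →  h(b)   [R2 at ε]
5. h(b)  →  b   [R3 at ε]

b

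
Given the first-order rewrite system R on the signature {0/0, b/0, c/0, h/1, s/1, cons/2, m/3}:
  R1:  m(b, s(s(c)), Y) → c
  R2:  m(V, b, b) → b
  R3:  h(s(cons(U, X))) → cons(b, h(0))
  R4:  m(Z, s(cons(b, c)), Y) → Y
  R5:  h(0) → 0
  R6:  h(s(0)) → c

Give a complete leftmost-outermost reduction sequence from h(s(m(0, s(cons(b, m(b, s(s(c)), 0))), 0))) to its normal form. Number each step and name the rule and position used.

1. h(s(m(0, s(cons(b, m(b, s(s(c)), 0))), 0)))  →  h(s(m(0, s(cons(b, c)), 0)))   [R1 at 1.1.2.1.2]
2. h(s(m(0, s(cons(b, c)), 0)))  →  h(s(0))   [R4 at 1.1]
3. h(s(0))  →  c   [R6 at ε]

c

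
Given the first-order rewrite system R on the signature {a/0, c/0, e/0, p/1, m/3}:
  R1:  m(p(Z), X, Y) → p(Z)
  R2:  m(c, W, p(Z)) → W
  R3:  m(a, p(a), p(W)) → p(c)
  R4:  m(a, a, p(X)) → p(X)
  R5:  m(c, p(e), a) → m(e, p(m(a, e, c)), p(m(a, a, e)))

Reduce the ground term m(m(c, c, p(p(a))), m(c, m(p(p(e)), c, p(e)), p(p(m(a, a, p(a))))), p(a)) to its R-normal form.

1. m(m(c, c, p(p(a))), m(c, m(p(p(e)), c, p(e)), p(p(m(a, a, p(a))))), p(a))  →  m(c, m(c, m(p(p(e)), c, p(e)), p(p(m(a, a, p(a))))), p(a))   [R2 at 1]
2. m(c, m(c, m(p(p(e)), c, p(e)), p(p(m(a, a, p(a))))), p(a))  →  m(c, m(p(p(e)), c, p(e)), p(p(m(a, a, p(a)))))   [R2 at ε]
3. m(c, m(p(p(e)), c, p(e)), p(p(m(a, a, p(a)))))  →  m(p(p(e)), c, p(e))   [R2 at ε]
4. m(p(p(e)), c, p(e))  →  p(p(e))   [R1 at ε]

p(p(e))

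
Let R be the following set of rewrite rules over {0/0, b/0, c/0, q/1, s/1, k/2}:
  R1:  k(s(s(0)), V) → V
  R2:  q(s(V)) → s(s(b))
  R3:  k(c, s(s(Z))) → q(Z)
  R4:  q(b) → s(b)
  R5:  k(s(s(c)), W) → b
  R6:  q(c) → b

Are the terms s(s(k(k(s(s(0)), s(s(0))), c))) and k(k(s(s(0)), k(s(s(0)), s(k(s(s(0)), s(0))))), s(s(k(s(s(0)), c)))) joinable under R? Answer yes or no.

Reduce t₁ = s(s(k(k(s(s(0)), s(s(0))), c))):
1. s(s(k(k(s(s(0)), s(s(0))), c)))  →  s(s(k(s(s(0)), c)))   [R1 at 1.1.1]
2. s(s(k(s(s(0)), c)))  →  s(s(c))   [R1 at 1.1]

Reduce t₂ = k(k(s(s(0)), k(s(s(0)), s(k(s(s(0)), s(0))))), s(s(k(s(s(0)), c)))):
1. k(k(s(s(0)), k(s(s(0)), s(k(s(s(0)), s(0))))), s(s(k(s(s(0)), c))))  →  k(k(s(s(0)), s(k(s(s(0)), s(0)))), s(s(k(s(s(0)), c))))   [R1 at 1]
2. k(k(s(s(0)), s(k(s(s(0)), s(0)))), s(s(k(s(s(0)), c))))  →  k(s(k(s(s(0)), s(0))), s(s(k(s(s(0)), c))))   [R1 at 1]
3. k(s(k(s(s(0)), s(0))), s(s(k(s(s(0)), c))))  →  k(s(s(0)), s(s(k(s(s(0)), c))))   [R1 at 1.1]
4. k(s(s(0)), s(s(k(s(s(0)), c))))  →  s(s(k(s(s(0)), c)))   [R1 at ε]
5. s(s(k(s(s(0)), c)))  →  s(s(c))   [R1 at 1.1]

yes — NF(t₁) = s(s(c)), NF(t₂) = s(s(c))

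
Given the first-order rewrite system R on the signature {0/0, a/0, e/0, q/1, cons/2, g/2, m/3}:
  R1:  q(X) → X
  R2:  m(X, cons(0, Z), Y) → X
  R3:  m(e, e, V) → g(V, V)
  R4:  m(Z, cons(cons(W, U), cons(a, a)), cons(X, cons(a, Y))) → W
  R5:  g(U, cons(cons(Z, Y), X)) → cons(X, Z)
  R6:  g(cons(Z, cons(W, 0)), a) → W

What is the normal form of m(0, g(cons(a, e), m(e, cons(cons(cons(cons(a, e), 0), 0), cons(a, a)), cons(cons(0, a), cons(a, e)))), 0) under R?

1. m(0, g(cons(a, e), m(e, cons(cons(cons(cons(a, e), 0), 0), cons(a, a)), cons(cons(0, a), cons(a, e)))), 0)  →  m(0, g(cons(a, e), cons(cons(a, e), 0)), 0)   [R4 at 2.2]
2. m(0, g(cons(a, e), cons(cons(a, e), 0)), 0)  →  m(0, cons(0, a), 0)   [R5 at 2]
3. m(0, cons(0, a), 0)  →  0   [R2 at ε]

0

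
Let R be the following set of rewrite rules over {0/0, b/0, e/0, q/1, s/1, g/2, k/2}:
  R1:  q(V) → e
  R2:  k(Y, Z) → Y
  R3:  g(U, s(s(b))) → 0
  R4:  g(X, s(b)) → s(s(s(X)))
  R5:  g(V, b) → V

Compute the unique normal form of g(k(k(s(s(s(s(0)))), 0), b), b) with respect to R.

1. g(k(k(s(s(s(s(0)))), 0), b), b)  →  k(k(s(s(s(s(0)))), 0), b)   [R5 at ε]
2. k(k(s(s(s(s(0)))), 0), b)  →  k(s(s(s(s(0)))), 0)   [R2 at ε]
3. k(s(s(s(s(0)))), 0)  →  s(s(s(s(0))))   [R2 at ε]

s(s(s(s(0))))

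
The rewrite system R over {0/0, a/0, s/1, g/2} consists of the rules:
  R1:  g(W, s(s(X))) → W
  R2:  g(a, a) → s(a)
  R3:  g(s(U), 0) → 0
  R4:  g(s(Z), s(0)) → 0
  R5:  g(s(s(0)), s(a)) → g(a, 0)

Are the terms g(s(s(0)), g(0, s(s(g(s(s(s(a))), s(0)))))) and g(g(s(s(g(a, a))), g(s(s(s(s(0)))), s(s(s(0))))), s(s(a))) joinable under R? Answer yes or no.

Reduce t₁ = g(s(s(0)), g(0, s(s(g(s(s(s(a))), s(0)))))):
1. g(s(s(0)), g(0, s(s(g(s(s(s(a))), s(0))))))  →  g(s(s(0)), 0)   [R1 at 2]
2. g(s(s(0)), 0)  →  0   [R3 at ε]

Reduce t₂ = g(g(s(s(g(a, a))), g(s(s(s(s(0)))), s(s(s(0))))), s(s(a))):
1. g(g(s(s(g(a, a))), g(s(s(s(s(0)))), s(s(s(0))))), s(s(a)))  →  g(s(s(g(a, a))), g(s(s(s(s(0)))), s(s(s(0)))))   [R1 at ε]
2. g(s(s(g(a, a))), g(s(s(s(s(0)))), s(s(s(0)))))  →  g(s(s(s(a))), g(s(s(s(s(0)))), s(s(s(0)))))   [R2 at 1.1.1]
3. g(s(s(s(a))), g(s(s(s(s(0)))), s(s(s(0)))))  →  g(s(s(s(a))), s(s(s(s(0)))))   [R1 at 2]
4. g(s(s(s(a))), s(s(s(s(0)))))  →  s(s(s(a)))   [R1 at ε]

no — NF(t₁) = 0, NF(t₂) = s(s(s(a)))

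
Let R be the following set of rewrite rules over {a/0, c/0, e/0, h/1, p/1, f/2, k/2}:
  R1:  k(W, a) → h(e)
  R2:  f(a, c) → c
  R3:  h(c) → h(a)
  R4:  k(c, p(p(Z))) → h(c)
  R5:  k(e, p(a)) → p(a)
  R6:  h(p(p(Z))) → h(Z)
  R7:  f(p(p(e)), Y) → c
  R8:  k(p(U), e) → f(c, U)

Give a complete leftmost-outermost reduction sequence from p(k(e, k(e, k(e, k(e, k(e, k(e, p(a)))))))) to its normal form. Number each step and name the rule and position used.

1. p(k(e, k(e, k(e, k(e, k(e, k(e, p(a))))))))  →  p(k(e, k(e, k(e, k(e, k(e, p(a)))))))   [R5 at 1.2.2.2.2.2]
2. p(k(e, k(e, k(e, k(e, k(e, p(a)))))))  →  p(k(e, k(e, k(e, k(e, p(a))))))   [R5 at 1.2.2.2.2]
3. p(k(e, k(e, k(e, k(e, p(a))))))  →  p(k(e, k(e, k(e, p(a)))))   [R5 at 1.2.2.2]
4. p(k(e, k(e, k(e, p(a)))))  →  p(k(e, k(e, p(a))))   [R5 at 1.2.2]
5. p(k(e, k(e, p(a))))  →  p(k(e, p(a)))   [R5 at 1.2]
6. p(k(e, p(a)))  →  p(p(a))   [R5 at 1]

p(p(a))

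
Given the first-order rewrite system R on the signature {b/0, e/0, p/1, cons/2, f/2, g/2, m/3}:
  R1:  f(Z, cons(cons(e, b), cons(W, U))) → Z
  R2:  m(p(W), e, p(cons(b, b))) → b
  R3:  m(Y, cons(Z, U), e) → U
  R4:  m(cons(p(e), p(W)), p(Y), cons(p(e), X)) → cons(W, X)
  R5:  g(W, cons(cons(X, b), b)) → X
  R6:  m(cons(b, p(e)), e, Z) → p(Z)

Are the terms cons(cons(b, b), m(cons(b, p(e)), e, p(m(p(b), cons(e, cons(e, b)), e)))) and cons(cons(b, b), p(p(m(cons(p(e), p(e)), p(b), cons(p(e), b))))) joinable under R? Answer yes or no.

yes — NF(t₁) = cons(cons(b, b), p(p(cons(e, b)))), NF(t₂) = cons(cons(b, b), p(p(cons(e, b))))

Reduce t₁ = cons(cons(b, b), m(cons(b, p(e)), e, p(m(p(b), cons(e, cons(e, b)), e)))):
1. cons(cons(b, b), m(cons(b, p(e)), e, p(m(p(b), cons(e, cons(e, b)), e))))  →  cons(cons(b, b), p(p(m(p(b), cons(e, cons(e, b)), e))))   [R6 at 2]
2. cons(cons(b, b), p(p(m(p(b), cons(e, cons(e, b)), e))))  →  cons(cons(b, b), p(p(cons(e, b))))   [R3 at 2.1.1]

Reduce t₂ = cons(cons(b, b), p(p(m(cons(p(e), p(e)), p(b), cons(p(e), b))))):
1. cons(cons(b, b), p(p(m(cons(p(e), p(e)), p(b), cons(p(e), b)))))  →  cons(cons(b, b), p(p(cons(e, b))))   [R4 at 2.1.1]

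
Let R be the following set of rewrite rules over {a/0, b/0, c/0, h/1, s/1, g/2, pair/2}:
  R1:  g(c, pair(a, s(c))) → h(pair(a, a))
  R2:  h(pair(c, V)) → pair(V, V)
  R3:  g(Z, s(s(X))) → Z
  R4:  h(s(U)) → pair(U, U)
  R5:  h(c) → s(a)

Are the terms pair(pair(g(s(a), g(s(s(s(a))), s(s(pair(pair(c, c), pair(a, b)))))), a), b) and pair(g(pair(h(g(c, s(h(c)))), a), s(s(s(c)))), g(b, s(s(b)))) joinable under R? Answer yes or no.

yes — NF(t₁) = pair(pair(s(a), a), b), NF(t₂) = pair(pair(s(a), a), b)

Reduce t₁ = pair(pair(g(s(a), g(s(s(s(a))), s(s(pair(pair(c, c), pair(a, b)))))), a), b):
1. pair(pair(g(s(a), g(s(s(s(a))), s(s(pair(pair(c, c), pair(a, b)))))), a), b)  →  pair(pair(g(s(a), s(s(s(a)))), a), b)   [R3 at 1.1.2]
2. pair(pair(g(s(a), s(s(s(a)))), a), b)  →  pair(pair(s(a), a), b)   [R3 at 1.1]

Reduce t₂ = pair(g(pair(h(g(c, s(h(c)))), a), s(s(s(c)))), g(b, s(s(b)))):
1. pair(g(pair(h(g(c, s(h(c)))), a), s(s(s(c)))), g(b, s(s(b))))  →  pair(pair(h(g(c, s(h(c)))), a), g(b, s(s(b))))   [R3 at 1]
2. pair(pair(h(g(c, s(h(c)))), a), g(b, s(s(b))))  →  pair(pair(h(g(c, s(s(a)))), a), g(b, s(s(b))))   [R5 at 1.1.1.2.1]
3. pair(pair(h(g(c, s(s(a)))), a), g(b, s(s(b))))  →  pair(pair(h(c), a), g(b, s(s(b))))   [R3 at 1.1.1]
4. pair(pair(h(c), a), g(b, s(s(b))))  →  pair(pair(s(a), a), g(b, s(s(b))))   [R5 at 1.1]
5. pair(pair(s(a), a), g(b, s(s(b))))  →  pair(pair(s(a), a), b)   [R3 at 2]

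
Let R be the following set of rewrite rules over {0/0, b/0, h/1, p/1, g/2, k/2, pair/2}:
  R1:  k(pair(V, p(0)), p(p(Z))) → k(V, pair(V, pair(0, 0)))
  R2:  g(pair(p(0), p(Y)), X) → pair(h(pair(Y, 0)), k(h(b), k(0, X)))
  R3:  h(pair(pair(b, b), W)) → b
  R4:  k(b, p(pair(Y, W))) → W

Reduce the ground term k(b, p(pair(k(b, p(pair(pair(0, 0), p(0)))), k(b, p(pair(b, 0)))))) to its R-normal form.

1. k(b, p(pair(k(b, p(pair(pair(0, 0), p(0)))), k(b, p(pair(b, 0))))))  →  k(b, p(pair(b, 0)))   [R4 at ε]
2. k(b, p(pair(b, 0)))  →  0   [R4 at ε]

0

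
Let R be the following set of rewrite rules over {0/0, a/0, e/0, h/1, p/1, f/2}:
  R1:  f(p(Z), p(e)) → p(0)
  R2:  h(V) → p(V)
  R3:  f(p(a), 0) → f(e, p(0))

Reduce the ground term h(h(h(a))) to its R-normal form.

1. h(h(h(a)))  →  p(h(h(a)))   [R2 at ε]
2. p(h(h(a)))  →  p(p(h(a)))   [R2 at 1]
3. p(p(h(a)))  →  p(p(p(a)))   [R2 at 1.1]

p(p(p(a)))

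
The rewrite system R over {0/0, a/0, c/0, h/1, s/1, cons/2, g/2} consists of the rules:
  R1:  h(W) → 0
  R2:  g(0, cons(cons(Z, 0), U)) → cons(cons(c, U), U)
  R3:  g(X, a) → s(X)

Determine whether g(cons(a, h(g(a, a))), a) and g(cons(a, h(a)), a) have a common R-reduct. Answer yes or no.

yes — NF(t₁) = s(cons(a, 0)), NF(t₂) = s(cons(a, 0))

Reduce t₁ = g(cons(a, h(g(a, a))), a):
1. g(cons(a, h(g(a, a))), a)  →  s(cons(a, h(g(a, a))))   [R3 at ε]
2. s(cons(a, h(g(a, a))))  →  s(cons(a, 0))   [R1 at 1.2]

Reduce t₂ = g(cons(a, h(a)), a):
1. g(cons(a, h(a)), a)  →  s(cons(a, h(a)))   [R3 at ε]
2. s(cons(a, h(a)))  →  s(cons(a, 0))   [R1 at 1.2]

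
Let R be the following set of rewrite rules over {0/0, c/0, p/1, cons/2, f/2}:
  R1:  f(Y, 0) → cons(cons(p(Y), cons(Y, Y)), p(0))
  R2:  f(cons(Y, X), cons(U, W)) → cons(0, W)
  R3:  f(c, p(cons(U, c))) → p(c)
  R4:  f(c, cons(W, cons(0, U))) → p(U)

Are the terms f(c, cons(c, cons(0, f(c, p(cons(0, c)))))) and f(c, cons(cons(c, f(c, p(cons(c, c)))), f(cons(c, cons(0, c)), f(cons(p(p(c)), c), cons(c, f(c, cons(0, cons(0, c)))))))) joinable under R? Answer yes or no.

yes — NF(t₁) = p(p(c)), NF(t₂) = p(p(c))

Reduce t₁ = f(c, cons(c, cons(0, f(c, p(cons(0, c)))))):
1. f(c, cons(c, cons(0, f(c, p(cons(0, c))))))  →  p(f(c, p(cons(0, c))))   [R4 at ε]
2. p(f(c, p(cons(0, c))))  →  p(p(c))   [R3 at 1]

Reduce t₂ = f(c, cons(cons(c, f(c, p(cons(c, c)))), f(cons(c, cons(0, c)), f(cons(p(p(c)), c), cons(c, f(c, cons(0, cons(0, c)))))))):
1. f(c, cons(cons(c, f(c, p(cons(c, c)))), f(cons(c, cons(0, c)), f(cons(p(p(c)), c), cons(c, f(c, cons(0, cons(0, c))))))))  →  f(c, cons(cons(c, p(c)), f(cons(c, cons(0, c)), f(cons(p(p(c)), c), cons(c, f(c, cons(0, cons(0, c))))))))   [R3 at 2.1.2]
2. f(c, cons(cons(c, p(c)), f(cons(c, cons(0, c)), f(cons(p(p(c)), c), cons(c, f(c, cons(0, cons(0, c))))))))  →  f(c, cons(cons(c, p(c)), f(cons(c, cons(0, c)), cons(0, f(c, cons(0, cons(0, c)))))))   [R2 at 2.2.2]
3. f(c, cons(cons(c, p(c)), f(cons(c, cons(0, c)), cons(0, f(c, cons(0, cons(0, c)))))))  →  f(c, cons(cons(c, p(c)), cons(0, f(c, cons(0, cons(0, c))))))   [R2 at 2.2]
4. f(c, cons(cons(c, p(c)), cons(0, f(c, cons(0, cons(0, c))))))  →  p(f(c, cons(0, cons(0, c))))   [R4 at ε]
5. p(f(c, cons(0, cons(0, c))))  →  p(p(c))   [R4 at 1]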